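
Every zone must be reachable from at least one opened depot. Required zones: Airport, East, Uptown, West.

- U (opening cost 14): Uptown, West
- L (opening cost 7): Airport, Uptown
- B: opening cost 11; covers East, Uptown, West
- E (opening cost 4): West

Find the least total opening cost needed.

The greedy cost-per-new-zone heuristic would pick L, E, and B for 22, but a cheaper cover exists.
Choose L and B: together they cover Airport, East, Uptown, West — every zone.
Total opening cost: 7 + 11 = 18.
No cover costs less than 18.

18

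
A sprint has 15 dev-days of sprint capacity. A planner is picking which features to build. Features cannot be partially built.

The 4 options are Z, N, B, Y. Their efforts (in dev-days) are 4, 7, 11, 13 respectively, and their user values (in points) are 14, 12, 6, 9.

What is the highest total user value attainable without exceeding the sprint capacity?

26

Allowing fractional choices, the relaxed optimum would be about 28.8, but features are indivisible.
Z + N: effort 4 + 7 = 11 ≤ 15, user value 14 + 12 = 26.
Z: effort 4 ≤ 15, user value 14.
Z + B: effort 4 + 11 = 15 ≤ 15, user value 14 + 6 = 20.
Best is Z and N with total user value 26.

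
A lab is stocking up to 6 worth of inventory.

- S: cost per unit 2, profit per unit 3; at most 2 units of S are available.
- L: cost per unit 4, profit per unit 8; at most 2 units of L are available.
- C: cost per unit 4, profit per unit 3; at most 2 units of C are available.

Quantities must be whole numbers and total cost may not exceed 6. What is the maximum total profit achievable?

This is a bounded integer knapsack.
L has the best ratio (8/4); taking only L gives at most 1×8 = 8 (stopped by the cost limit).
Mixing does better — 1×S and 1×L: cost 6 ≤ 6, profit 1·3 + 1·8 = 11.

11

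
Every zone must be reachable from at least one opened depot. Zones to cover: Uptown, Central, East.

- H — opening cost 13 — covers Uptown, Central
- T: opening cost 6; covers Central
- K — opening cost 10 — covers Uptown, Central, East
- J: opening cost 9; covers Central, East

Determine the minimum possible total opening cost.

10

K alone covers Uptown, Central, East — every zone.
Total opening cost: 10.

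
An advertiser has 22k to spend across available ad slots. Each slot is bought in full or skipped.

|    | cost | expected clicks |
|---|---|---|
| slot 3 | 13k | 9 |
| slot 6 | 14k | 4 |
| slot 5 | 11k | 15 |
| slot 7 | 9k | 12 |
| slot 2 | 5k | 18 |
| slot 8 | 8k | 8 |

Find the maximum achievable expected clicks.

38

This is an integer program with binary decision variables.
Take slot 7, slot 2, and slot 8: cost 9 + 5 + 8 = 22 ≤ 22, expected clicks 12 + 18 + 8 = 38.
No other feasible combination does better.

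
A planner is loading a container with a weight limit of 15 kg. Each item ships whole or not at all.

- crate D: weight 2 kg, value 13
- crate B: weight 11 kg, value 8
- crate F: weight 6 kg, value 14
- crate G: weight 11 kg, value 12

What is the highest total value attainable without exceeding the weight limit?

This is an integer program with binary decision variables.
crate D + crate F: weight 2 + 6 = 8 ≤ 15, value 13 + 14 = 27.
crate D + crate G: weight 2 + 11 = 13 ≤ 15, value 13 + 12 = 25.
Best is crate D and crate F with total value 27.

27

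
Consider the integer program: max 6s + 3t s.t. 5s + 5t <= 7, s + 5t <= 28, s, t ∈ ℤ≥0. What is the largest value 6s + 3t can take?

6

(s,t)=(1,0) is feasible, giving 6.
(s,t)=(0,1) is feasible, giving 3.
Maximum is 6 at (s,t)=(1,0).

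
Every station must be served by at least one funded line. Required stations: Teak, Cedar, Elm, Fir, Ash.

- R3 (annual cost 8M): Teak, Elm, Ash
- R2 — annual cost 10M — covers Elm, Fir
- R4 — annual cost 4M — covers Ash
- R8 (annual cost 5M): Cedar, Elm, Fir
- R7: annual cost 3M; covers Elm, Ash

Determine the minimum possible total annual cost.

13

The greedy cost-per-new-station heuristic would pick R7, R8, and R3 for 16, but a cheaper cover exists.
Choose R3 and R8: together they cover Teak, Cedar, Elm, Fir, Ash — every station.
Total annual cost: 8 + 5 = 13.
No cover costs less than 13.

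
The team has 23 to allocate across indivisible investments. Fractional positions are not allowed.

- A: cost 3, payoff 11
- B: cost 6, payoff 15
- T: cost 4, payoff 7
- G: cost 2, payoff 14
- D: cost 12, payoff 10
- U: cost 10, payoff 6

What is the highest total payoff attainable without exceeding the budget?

This is a 0-1 knapsack instance.
A + B + G + D: cost 3 + 6 + 2 + 12 = 23 ≤ 23, payoff 11 + 15 + 14 + 10 = 50.
A + B + T + G: cost 3 + 6 + 4 + 2 = 15 ≤ 23, payoff 11 + 15 + 7 + 14 = 47.
A + B + G + U: cost 3 + 6 + 2 + 10 = 21 ≤ 23, payoff 11 + 15 + 14 + 6 = 46.
Best is A, B, G, and D with total payoff 50.

50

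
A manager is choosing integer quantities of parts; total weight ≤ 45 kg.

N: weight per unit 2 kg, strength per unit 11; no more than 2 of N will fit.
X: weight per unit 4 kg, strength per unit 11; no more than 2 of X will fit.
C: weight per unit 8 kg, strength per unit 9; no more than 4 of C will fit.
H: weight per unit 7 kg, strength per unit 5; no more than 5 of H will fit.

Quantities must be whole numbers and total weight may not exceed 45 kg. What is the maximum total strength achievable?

N has the best ratio (11/2); taking only N gives at most 2×11 = 22 (stopped by the supply cap of 2).
Mixing does better — 2×N, 2×X, and 4×C: weight 44 ≤ 45, strength 2·11 + 2·11 + 4·9 = 80.

80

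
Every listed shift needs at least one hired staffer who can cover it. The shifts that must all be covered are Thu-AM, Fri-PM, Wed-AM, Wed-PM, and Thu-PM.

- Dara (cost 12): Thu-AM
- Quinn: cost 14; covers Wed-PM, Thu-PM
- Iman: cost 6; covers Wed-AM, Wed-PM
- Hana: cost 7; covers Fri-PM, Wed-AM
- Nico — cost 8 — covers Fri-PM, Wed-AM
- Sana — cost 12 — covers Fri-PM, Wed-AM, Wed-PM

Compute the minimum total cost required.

This is an integer covering problem.
The greedy cost-per-new-shift heuristic would pick Iman, Hana, Dara, and Quinn for 39, but a cheaper cover exists.
Choose Dara, Quinn, and Hana: together they cover Thu-AM, Fri-PM, Wed-AM, Wed-PM, Thu-PM — every shift.
Total cost: 12 + 14 + 7 = 33.
No cover costs less than 33.

33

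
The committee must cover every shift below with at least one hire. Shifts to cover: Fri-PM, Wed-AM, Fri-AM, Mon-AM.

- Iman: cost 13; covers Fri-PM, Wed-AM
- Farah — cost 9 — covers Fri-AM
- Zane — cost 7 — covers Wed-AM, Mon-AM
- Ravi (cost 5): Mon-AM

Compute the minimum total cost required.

27

Choose Iman, Farah, and Ravi: together they cover Fri-PM, Wed-AM, Fri-AM, Mon-AM — every shift.
Total cost: 13 + 9 + 5 = 27.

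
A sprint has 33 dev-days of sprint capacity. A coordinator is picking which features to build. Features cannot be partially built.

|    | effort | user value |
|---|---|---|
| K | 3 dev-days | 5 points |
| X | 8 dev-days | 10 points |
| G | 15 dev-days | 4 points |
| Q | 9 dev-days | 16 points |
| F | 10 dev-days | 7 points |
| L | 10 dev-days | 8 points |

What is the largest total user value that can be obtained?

This is an integer program with binary decision variables.
Allowing fractional choices, the relaxed optimum would be about 41.1, but features are indivisible.
K + X + Q + L: effort 3 + 8 + 9 + 10 = 30 ≤ 33, user value 5 + 10 + 16 + 8 = 39.
K + X + Q + F: effort 3 + 8 + 9 + 10 = 30 ≤ 33, user value 5 + 10 + 16 + 7 = 38.
K + Q + F + L: effort 3 + 9 + 10 + 10 = 32 ≤ 33, user value 5 + 16 + 7 + 8 = 36.
Best is K, X, Q, and L with total user value 39.

39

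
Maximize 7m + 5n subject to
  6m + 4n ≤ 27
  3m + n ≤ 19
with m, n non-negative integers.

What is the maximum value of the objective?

32

The continuous relaxation peaks at (0, 6.75) with value 33.75; rounding to a feasible lattice point costs some objective.
(m,n)=(1,5): 6·1+4·5=26≤27, 3·1+1·5=8≤19, objective 32.
(m,n)=(0,6): 6·0+4·6=24≤27, 3·0+1·6=6≤19, objective 30.
(m,n)=(1,4): 6·1+4·4=22≤27, 3·1+1·4=7≤19, objective 27.
No feasible integer point exceeds 32.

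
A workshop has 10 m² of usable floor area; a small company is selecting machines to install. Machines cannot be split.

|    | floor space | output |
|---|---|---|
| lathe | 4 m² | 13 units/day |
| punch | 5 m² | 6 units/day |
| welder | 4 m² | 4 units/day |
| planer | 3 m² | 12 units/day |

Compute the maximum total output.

25

lathe + punch: floor space 4 + 5 = 9 ≤ 10, output 13 + 6 = 19.
punch + planer: floor space 5 + 3 = 8 ≤ 10, output 6 + 12 = 18.
lathe + planer: floor space 4 + 3 = 7 ≤ 10, output 13 + 12 = 25.
Best is lathe and planer with total output 25.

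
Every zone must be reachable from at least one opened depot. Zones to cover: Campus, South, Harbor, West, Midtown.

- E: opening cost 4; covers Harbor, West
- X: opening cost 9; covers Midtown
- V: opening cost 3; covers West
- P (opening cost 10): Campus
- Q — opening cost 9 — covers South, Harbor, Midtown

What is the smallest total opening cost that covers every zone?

22

This is a weighted set-cover instance.
The greedy cost-per-new-zone heuristic would pick E, Q, and P for 23, but a cheaper cover exists.
Choose V, P, and Q: together they cover Campus, South, Harbor, West, Midtown — every zone.
Total opening cost: 3 + 10 + 9 = 22.
No cover costs less than 22.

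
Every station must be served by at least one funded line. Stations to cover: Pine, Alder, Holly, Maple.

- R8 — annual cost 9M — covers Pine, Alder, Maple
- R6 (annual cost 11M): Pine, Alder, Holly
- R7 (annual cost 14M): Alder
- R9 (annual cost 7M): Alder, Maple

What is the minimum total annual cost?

Choose R6 and R9: together they cover Pine, Alder, Holly, Maple — every station.
Total annual cost: 11 + 7 = 18.

18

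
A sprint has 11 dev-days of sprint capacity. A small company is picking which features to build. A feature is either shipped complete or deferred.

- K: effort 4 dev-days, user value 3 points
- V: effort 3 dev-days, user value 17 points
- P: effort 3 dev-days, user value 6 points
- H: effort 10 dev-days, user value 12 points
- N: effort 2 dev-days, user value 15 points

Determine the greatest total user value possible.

This is an integer program with binary decision variables.
Allowing fractional choices, the relaxed optimum would be about 41.6, but features are indivisible.
V + N: effort 3 + 2 = 5 ≤ 11, user value 17 + 15 = 32.
K + V + N: effort 4 + 3 + 2 = 9 ≤ 11, user value 3 + 17 + 15 = 35.
V + P + N: effort 3 + 3 + 2 = 8 ≤ 11, user value 17 + 6 + 15 = 38.
Best is V, P, and N with total user value 38.

38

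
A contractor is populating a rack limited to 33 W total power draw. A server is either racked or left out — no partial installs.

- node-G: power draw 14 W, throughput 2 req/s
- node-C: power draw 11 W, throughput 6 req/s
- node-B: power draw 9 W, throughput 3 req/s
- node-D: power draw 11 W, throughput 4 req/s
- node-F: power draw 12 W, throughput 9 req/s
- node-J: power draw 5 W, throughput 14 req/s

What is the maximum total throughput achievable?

node-D + node-F + node-J: power draw 11 + 12 + 5 = 28 ≤ 33, throughput 4 + 9 + 14 = 27.
node-C + node-F + node-J: power draw 11 + 12 + 5 = 28 ≤ 33, throughput 6 + 9 + 14 = 29.
Best is node-C, node-F, and node-J with total throughput 29.

29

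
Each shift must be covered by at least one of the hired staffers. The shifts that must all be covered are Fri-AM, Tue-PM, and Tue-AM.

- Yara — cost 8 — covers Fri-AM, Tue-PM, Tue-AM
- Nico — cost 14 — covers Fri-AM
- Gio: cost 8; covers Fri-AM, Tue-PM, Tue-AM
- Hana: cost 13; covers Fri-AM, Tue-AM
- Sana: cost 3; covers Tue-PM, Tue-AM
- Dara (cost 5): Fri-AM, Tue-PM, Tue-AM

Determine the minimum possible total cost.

5

Dara alone covers Fri-AM, Tue-PM, Tue-AM — every shift.
Total cost: 5.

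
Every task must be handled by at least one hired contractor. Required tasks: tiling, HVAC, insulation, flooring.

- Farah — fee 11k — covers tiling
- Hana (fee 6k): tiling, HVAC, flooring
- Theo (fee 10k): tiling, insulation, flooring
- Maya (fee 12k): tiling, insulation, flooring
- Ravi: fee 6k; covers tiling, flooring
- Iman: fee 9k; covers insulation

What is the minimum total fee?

15

Choose Hana and Iman: together they cover tiling, HVAC, insulation, flooring — every task.
Total fee: 6 + 9 = 15.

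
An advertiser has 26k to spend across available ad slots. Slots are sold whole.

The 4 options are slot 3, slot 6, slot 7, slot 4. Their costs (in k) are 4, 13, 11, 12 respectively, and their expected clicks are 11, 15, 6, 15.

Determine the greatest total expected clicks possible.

30

This is a 0-1 knapsack instance.
slot 3 + slot 4: cost 4 + 12 = 16 ≤ 26, expected clicks 11 + 15 = 26.
slot 3 + slot 6: cost 4 + 13 = 17 ≤ 26, expected clicks 11 + 15 = 26.
slot 6 + slot 4: cost 13 + 12 = 25 ≤ 26, expected clicks 15 + 15 = 30.
Best is slot 6 and slot 4 with total expected clicks 30.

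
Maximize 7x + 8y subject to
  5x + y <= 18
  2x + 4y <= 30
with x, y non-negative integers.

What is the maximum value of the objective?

63

Relaxing integrality, the LP optimum is 67.00 at (x,y) = (2.33, 6.33), which is not an integer point.
(x,y)=(1,7): 5·1+1·7=12≤18, 2·1+4·7=30≤30, objective 63.
(x,y)=(2,6): 5·2+1·6=16≤18, 2·2+4·6=28≤30, objective 62.
(x,y)=(0,7): 5·0+1·7=7≤18, 2·0+4·7=28≤30, objective 56.
(x,y)=(1,6): 5·1+1·6=11≤18, 2·1+4·6=26≤30, objective 55.
No feasible integer point exceeds 63.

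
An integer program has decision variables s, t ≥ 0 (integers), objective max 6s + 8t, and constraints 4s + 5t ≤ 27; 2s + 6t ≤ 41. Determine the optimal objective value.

42

The continuous relaxation peaks at (0, 5.4) with value 43.20; rounding to a feasible lattice point costs some objective.
(s,t)=(3,3) is feasible, giving 42.
(s,t)=(4,2) is feasible, giving 40.
(s,t)=(0,5) is feasible, giving 40.
No feasible integer point exceeds 42.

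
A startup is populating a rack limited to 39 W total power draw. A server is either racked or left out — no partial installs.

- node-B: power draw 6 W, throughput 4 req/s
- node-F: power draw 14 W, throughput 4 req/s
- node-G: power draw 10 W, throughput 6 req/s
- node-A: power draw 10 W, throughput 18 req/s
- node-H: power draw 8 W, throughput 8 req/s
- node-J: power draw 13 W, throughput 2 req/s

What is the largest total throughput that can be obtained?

36

Allowing fractional choices, the relaxed optimum would be about 37.4, but servers are indivisible.
node-B + node-F + node-A + node-H: power draw 6 + 14 + 10 + 8 = 38 ≤ 39, throughput 4 + 4 + 18 + 8 = 34.
node-G + node-A + node-H: power draw 10 + 10 + 8 = 28 ≤ 39, throughput 6 + 18 + 8 = 32.
node-B + node-G + node-A + node-H: power draw 6 + 10 + 10 + 8 = 34 ≤ 39, throughput 4 + 6 + 18 + 8 = 36.
Best is node-B, node-G, node-A, and node-H with total throughput 36.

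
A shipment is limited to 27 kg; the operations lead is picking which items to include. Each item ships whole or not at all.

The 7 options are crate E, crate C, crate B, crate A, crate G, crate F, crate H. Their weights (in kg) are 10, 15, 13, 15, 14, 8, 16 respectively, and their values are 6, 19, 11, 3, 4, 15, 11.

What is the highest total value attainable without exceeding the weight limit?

Take crate C and crate F: weight 15 + 8 = 23 ≤ 27, value 19 + 15 = 34.
No other feasible combination does better.

34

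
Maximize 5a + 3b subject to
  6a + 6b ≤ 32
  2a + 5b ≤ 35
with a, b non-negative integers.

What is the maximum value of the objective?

(a,b)=(5,0): 6·5+6·0=30≤32, 2·5+5·0=10≤35, objective 25.
(a,b)=(4,1): 6·4+6·1=30≤32, 2·4+5·1=13≤35, objective 23.
(a,b)=(4,0): 6·4+6·0=24≤32, 2·4+5·0=8≤35, objective 20.
The best lattice point is (5,0), giving 25.

25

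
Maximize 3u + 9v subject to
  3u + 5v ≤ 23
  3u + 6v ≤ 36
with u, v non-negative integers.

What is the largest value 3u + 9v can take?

39

(u,v)=(1,4): 3·1+5·4=23≤23, 3·1+6·4=27≤36, objective 39.
(u,v)=(0,4): 3·0+5·4=20≤23, 3·0+6·4=24≤36, objective 36.
(u,v)=(2,3): 3·2+5·3=21≤23, 3·2+6·3=24≤36, objective 33.
(u,v)=(1,3): 3·1+5·3=18≤23, 3·1+6·3=21≤36, objective 30.
The best lattice point is (1,4), giving 39.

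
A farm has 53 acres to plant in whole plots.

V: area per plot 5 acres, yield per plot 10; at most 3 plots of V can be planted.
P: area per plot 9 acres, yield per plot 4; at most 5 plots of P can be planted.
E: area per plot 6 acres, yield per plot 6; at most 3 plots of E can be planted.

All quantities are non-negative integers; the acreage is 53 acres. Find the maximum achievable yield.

V has the best ratio (10/5); taking only V gives at most 3×10 = 30 (stopped by the supply cap of 3).
Mixing does better — 3×V, 2×P, and 3×E: area 51 ≤ 53, yield 3·10 + 2·4 + 3·6 = 56.

56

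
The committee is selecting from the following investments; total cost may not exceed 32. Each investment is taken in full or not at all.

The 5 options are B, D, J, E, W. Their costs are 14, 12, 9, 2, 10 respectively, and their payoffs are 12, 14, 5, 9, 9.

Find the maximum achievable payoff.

35

B + D + E: cost 14 + 12 + 2 = 28 ≤ 32, payoff 12 + 14 + 9 = 35.
D + E + W: cost 12 + 2 + 10 = 24 ≤ 32, payoff 14 + 9 + 9 = 32.
Best is B, D, and E with total payoff 35.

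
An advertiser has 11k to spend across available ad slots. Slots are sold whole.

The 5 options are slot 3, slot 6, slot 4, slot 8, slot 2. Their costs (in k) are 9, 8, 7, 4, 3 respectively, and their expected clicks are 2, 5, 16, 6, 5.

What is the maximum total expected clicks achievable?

22

Allowing fractional choices, the relaxed optimum would be about 22.5, but ad slots are indivisible.
slot 4 + slot 8: cost 7 + 4 = 11 ≤ 11, expected clicks 16 + 6 = 22.
slot 4 + slot 2: cost 7 + 3 = 10 ≤ 11, expected clicks 16 + 5 = 21.
slot 4: cost 7 ≤ 11, expected clicks 16.
Best is slot 4 and slot 8 with total expected clicks 22.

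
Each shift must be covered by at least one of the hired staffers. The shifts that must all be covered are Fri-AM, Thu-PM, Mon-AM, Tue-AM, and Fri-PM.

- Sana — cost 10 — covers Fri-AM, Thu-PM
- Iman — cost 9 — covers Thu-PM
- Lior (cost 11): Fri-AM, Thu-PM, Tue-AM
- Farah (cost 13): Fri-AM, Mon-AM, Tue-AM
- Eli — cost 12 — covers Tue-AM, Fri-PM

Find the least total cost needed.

Choose Iman, Farah, and Eli: together they cover Fri-AM, Thu-PM, Mon-AM, Tue-AM, Fri-PM — every shift.
Total cost: 9 + 13 + 12 = 34.

34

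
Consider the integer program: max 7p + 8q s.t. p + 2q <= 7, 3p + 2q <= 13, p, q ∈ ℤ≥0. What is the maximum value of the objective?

(p,q)=(3,2): 1·3+2·2=7≤7, 3·3+2·2=13≤13, objective 37.
(p,q)=(2,2): 1·2+2·2=6≤7, 3·2+2·2=10≤13, objective 30.
(p,q)=(3,1): 1·3+2·1=5≤7, 3·3+2·1=11≤13, objective 29.
The best lattice point is (3,2), giving 37.

37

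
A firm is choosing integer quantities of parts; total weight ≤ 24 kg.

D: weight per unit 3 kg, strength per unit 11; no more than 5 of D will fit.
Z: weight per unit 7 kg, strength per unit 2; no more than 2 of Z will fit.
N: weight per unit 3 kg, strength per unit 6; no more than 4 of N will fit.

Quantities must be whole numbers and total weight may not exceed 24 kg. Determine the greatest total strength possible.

73

D has the best ratio (11/3); taking only D gives at most 5×11 = 55 (stopped by the supply cap of 5).
Mixing does better — 5×D and 3×N: weight 24 ≤ 24, strength 5·11 + 3·6 = 73.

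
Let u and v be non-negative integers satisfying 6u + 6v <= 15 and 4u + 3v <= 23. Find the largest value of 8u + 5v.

(u,v)=(2,0): 6·2+6·0=12≤15, 4·2+3·0=8≤23, objective 16.
(u,v)=(1,1): 6·1+6·1=12≤15, 4·1+3·1=7≤23, objective 13.
(u,v)=(1,0): 6·1+6·0=6≤15, 4·1+3·0=4≤23, objective 8.
No feasible integer point exceeds 16.

16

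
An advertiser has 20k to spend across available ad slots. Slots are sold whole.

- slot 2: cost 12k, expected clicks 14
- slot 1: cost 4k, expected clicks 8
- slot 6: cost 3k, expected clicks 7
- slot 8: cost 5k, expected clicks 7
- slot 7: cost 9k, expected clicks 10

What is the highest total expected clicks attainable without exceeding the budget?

slot 2 + slot 1 + slot 6: cost 12 + 4 + 3 = 19 ≤ 20, expected clicks 14 + 8 + 7 = 29.
slot 2 + slot 6 + slot 8: cost 12 + 3 + 5 = 20 ≤ 20, expected clicks 14 + 7 + 7 = 28.
Best is slot 2, slot 1, and slot 6 with total expected clicks 29.

29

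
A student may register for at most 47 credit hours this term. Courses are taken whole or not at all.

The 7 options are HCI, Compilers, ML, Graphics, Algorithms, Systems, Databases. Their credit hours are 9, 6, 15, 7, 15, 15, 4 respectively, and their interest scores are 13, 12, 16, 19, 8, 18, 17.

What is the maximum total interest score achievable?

82

Allowing fractional choices, the relaxed optimum would be about 85.4, but courses are indivisible.
HCI + Compilers + Graphics + Systems + Databases: credit hours 9 + 6 + 7 + 15 + 4 = 41 ≤ 47, interest score 13 + 12 + 19 + 18 + 17 = 79.
Compilers + ML + Graphics + Systems + Databases: credit hours 6 + 15 + 7 + 15 + 4 = 47 ≤ 47, interest score 12 + 16 + 19 + 18 + 17 = 82.
Best is Compilers, ML, Graphics, Systems, and Databases with total interest score 82.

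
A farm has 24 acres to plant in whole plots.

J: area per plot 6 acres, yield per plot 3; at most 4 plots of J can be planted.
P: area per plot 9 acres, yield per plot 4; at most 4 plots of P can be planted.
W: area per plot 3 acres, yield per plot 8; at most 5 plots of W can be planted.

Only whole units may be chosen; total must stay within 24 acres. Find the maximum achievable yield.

W has the best ratio (8/3); taking only W gives at most 5×8 = 40 (stopped by the supply cap of 5).
Mixing does better — 1×P and 5×W: area 24 ≤ 24, yield 1·4 + 5·8 = 44.

44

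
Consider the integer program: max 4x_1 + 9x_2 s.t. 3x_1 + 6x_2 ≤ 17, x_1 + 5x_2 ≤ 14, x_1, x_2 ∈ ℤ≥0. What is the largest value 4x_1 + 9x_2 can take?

22

(x_1,x_2)=(1,2) is feasible, giving 22.
(x_1,x_2)=(0,2) is feasible, giving 18.
(x_1,x_2)=(2,1) is feasible, giving 17.
(x_1,x_2)=(1,1) is feasible, giving 13.
The best lattice point is (1,2), giving 22.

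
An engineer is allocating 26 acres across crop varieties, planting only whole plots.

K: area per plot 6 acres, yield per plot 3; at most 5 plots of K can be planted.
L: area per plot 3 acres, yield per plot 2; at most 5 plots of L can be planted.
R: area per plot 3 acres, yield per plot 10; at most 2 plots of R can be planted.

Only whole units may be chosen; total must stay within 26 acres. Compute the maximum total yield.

31

Take 1×K, 4×L, and 2×R: area 24 ≤ 26, yield 1·3 + 4·2 + 2·10 = 31.
R has the best ratio (10/3) and is taken to its limit of 2; remaining capacity is filled optimally with the others.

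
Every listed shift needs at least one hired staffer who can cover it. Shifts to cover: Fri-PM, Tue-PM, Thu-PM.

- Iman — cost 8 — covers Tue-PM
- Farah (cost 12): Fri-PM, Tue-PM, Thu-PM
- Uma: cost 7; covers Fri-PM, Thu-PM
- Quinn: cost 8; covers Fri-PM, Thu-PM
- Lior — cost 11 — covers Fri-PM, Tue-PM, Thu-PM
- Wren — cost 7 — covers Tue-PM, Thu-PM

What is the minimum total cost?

11

This is a weighted set-cover instance.
Lior alone covers Fri-PM, Tue-PM, Thu-PM — every shift.
Total cost: 11.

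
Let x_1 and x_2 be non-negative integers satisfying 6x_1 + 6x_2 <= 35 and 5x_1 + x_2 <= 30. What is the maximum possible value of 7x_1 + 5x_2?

The continuous relaxation peaks at (5.83, 0) with value 40.83; rounding to a feasible lattice point costs some objective.
(x_1,x_2)=(5,0): 6·5+6·0=30≤35, 5·5+1·0=25≤30, objective 35.
(x_1,x_2)=(4,1): 6·4+6·1=30≤35, 5·4+1·1=21≤30, objective 33.
(x_1,x_2)=(4,0): 6·4+6·0=24≤35, 5·4+1·0=20≤30, objective 28.
The best lattice point is (5,0), giving 35.

35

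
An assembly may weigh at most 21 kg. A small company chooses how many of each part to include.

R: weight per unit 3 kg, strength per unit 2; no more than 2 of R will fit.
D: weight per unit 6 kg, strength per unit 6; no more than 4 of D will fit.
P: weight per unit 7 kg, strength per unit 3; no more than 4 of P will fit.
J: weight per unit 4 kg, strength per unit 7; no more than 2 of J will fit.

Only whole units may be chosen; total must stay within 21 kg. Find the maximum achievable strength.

26

J has the best ratio (7/4); taking only J gives at most 2×7 = 14 (stopped by the supply cap of 2).
Mixing does better — 2×D and 2×J: weight 20 ≤ 21, strength 2·6 + 2·7 = 26.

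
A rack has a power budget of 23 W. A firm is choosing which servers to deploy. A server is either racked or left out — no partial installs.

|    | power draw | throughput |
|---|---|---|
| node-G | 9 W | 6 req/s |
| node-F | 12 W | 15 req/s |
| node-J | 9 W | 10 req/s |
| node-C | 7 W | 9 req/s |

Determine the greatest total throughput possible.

25

Treat it as a binary knapsack problem.
Allowing fractional choices, the relaxed optimum would be about 28.4, but servers are indivisible.
node-F + node-C: power draw 12 + 7 = 19 ≤ 23, throughput 15 + 9 = 24.
node-G + node-F: power draw 9 + 12 = 21 ≤ 23, throughput 6 + 15 = 21.
node-F + node-J: power draw 12 + 9 = 21 ≤ 23, throughput 15 + 10 = 25.
Best is node-F and node-J with total throughput 25.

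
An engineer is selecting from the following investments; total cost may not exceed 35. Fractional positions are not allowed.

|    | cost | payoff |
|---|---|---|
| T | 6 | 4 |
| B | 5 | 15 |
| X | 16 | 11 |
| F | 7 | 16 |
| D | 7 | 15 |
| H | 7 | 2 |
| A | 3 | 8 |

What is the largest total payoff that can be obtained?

Treat it as a binary knapsack problem.
T + B + F + D + A: cost 6 + 5 + 7 + 7 + 3 = 28 ≤ 35, payoff 4 + 15 + 16 + 15 + 8 = 58.
T + B + F + D + H + A: cost 6 + 5 + 7 + 7 + 7 + 3 = 35 ≤ 35, payoff 4 + 15 + 16 + 15 + 2 + 8 = 60.
Best is T, B, F, D, H, and A with total payoff 60.

60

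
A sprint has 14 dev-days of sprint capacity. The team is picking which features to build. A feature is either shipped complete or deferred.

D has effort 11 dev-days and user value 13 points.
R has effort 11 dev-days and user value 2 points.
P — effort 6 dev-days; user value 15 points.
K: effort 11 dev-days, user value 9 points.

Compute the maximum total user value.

Treat it as a binary knapsack problem.
Take P: effort 6 ≤ 14, user value 15.
No other feasible combination does better.

15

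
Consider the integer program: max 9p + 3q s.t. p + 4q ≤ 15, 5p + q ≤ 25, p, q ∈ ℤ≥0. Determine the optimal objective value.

45

Relaxing integrality, the LP optimum is 48.16 at (p,q) = (4.47, 2.63), which is not an integer point.
(p,q)=(5,0): 1·5+4·0=5≤15, 5·5+1·0=25≤25, objective 45.
(p,q)=(4,2): 1·4+4·2=12≤15, 5·4+1·2=22≤25, objective 42.
(p,q)=(4,1): 1·4+4·1=8≤15, 5·4+1·1=21≤25, objective 39.
(p,q)=(4,0): 1·4+4·0=4≤15, 5·4+1·0=20≤25, objective 36.
Maximum is 45 at (p,q)=(5,0).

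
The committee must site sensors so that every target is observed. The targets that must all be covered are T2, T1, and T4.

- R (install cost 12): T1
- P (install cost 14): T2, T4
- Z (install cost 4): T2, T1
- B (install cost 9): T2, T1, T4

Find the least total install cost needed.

The greedy cost-per-new-target heuristic would pick Z and B for 13, but a cheaper cover exists.
B alone covers T2, T1, T4 — every target.
Total install cost: 9.
No cover costs less than 9.

9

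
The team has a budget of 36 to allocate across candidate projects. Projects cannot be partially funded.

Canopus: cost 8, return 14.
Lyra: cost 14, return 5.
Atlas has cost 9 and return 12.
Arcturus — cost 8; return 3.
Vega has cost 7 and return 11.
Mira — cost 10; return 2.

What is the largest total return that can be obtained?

Allowing fractional choices, the relaxed optimum would be about 41.4, but projects are indivisible.
Canopus + Atlas + Vega + Mira: cost 8 + 9 + 7 + 10 = 34 ≤ 36, return 14 + 12 + 11 + 2 = 39.
Canopus + Atlas + Arcturus + Vega: cost 8 + 9 + 8 + 7 = 32 ≤ 36, return 14 + 12 + 3 + 11 = 40.
Canopus + Atlas + Vega: cost 8 + 9 + 7 = 24 ≤ 36, return 14 + 12 + 11 = 37.
Best is Canopus, Atlas, Arcturus, and Vega with total return 40.

40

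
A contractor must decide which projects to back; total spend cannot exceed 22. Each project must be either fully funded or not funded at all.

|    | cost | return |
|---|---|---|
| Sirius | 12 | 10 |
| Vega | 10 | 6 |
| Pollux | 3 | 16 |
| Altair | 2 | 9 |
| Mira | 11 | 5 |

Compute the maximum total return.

35

Take Sirius, Pollux, and Altair: cost 12 + 3 + 2 = 17 ≤ 22, return 10 + 16 + 9 = 35.
No other feasible combination does better.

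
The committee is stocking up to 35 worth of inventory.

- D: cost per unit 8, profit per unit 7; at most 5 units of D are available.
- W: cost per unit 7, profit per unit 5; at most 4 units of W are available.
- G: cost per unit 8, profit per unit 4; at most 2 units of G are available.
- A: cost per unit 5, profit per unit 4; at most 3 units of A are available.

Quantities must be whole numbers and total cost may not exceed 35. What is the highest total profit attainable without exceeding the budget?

29

2×D, 2×W, and 1×A: cost 35 ≤ 35, profit 2·7 + 2·5 + 1·4 = 28.
3×D and 2×A: cost 34 ≤ 35, profit 3·7 + 2·4 = 29.
Best is 29.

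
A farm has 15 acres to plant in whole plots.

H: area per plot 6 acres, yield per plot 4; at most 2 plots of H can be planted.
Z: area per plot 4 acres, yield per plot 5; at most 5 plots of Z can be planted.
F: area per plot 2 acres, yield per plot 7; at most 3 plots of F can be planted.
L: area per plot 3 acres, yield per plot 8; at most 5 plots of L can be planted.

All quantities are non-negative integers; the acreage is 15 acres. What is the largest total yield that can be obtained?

5×L: area 15 ≤ 15, yield 5·8 = 40.
3×F and 3×L: area 15 ≤ 15, yield 3·7 + 3·8 = 45.
Best is 45.

45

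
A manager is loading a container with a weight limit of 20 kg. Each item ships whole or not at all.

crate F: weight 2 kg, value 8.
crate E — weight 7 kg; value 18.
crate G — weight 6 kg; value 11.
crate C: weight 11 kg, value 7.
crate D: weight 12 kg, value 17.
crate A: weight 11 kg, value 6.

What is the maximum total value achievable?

crate F + crate G + crate D: weight 2 + 6 + 12 = 20 ≤ 20, value 8 + 11 + 17 = 36.
crate E + crate D: weight 7 + 12 = 19 ≤ 20, value 18 + 17 = 35.
crate F + crate E + crate G: weight 2 + 7 + 6 = 15 ≤ 20, value 8 + 18 + 11 = 37.
Best is crate F, crate E, and crate G with total value 37.

37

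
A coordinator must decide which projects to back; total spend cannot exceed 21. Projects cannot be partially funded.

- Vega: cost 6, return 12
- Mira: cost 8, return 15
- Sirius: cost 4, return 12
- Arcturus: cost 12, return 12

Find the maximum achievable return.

39

Allowing fractional choices, the relaxed optimum would be about 42.0, but projects are indivisible.
Vega + Mira + Sirius: cost 6 + 8 + 4 = 18 ≤ 21, return 12 + 15 + 12 = 39.
Mira + Sirius: cost 8 + 4 = 12 ≤ 21, return 15 + 12 = 27.
Best is Vega, Mira, and Sirius with total return 39.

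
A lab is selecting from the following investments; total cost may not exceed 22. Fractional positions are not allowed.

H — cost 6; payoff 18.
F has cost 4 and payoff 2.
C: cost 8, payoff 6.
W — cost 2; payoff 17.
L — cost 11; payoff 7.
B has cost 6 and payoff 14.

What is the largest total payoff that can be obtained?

55

H + C + W + B: cost 6 + 8 + 2 + 6 = 22 ≤ 22, payoff 18 + 6 + 17 + 14 = 55.
H + F + W + B: cost 6 + 4 + 2 + 6 = 18 ≤ 22, payoff 18 + 2 + 17 + 14 = 51.
H + W + B: cost 6 + 2 + 6 = 14 ≤ 22, payoff 18 + 17 + 14 = 49.
Best is H, C, W, and B with total payoff 55.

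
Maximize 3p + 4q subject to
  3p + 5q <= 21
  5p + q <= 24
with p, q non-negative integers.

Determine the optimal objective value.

(p,q)=(2,3) is feasible, giving 18.
(p,q)=(3,2) is feasible, giving 17.
(p,q)=(4,1) is feasible, giving 16.
(p,q)=(1,3) is feasible, giving 15.
Maximum is 18 at (p,q)=(2,3).

18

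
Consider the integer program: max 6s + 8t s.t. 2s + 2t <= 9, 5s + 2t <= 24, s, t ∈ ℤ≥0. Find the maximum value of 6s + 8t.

32

(s,t)=(0,4): 2·0+2·4=8≤9, 5·0+2·4=8≤24, objective 32.
(s,t)=(1,3): 2·1+2·3=8≤9, 5·1+2·3=11≤24, objective 30.
(s,t)=(0,3): 2·0+2·3=6≤9, 5·0+2·3=6≤24, objective 24.
The best lattice point is (0,4), giving 32.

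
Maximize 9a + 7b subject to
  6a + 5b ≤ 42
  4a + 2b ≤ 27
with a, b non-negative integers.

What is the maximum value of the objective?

61

(a,b)=(6,1): 6·6+5·1=41≤42, 4·6+2·1=26≤27, objective 61.
(a,b)=(5,2): 6·5+5·2=40≤42, 4·5+2·2=24≤27, objective 59.
(a,b)=(6,0): 6·6+5·0=36≤42, 4·6+2·0=24≤27, objective 54.
Maximum is 61 at (a,b)=(6,1).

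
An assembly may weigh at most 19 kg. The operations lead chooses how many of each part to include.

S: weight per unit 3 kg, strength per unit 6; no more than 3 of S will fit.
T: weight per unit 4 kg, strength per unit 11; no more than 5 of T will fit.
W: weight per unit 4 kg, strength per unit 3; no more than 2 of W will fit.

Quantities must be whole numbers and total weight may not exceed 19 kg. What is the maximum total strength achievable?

50

Take 1×S and 4×T: weight 19 ≤ 19, strength 1·6 + 4·11 = 50.
No other integer combination yields more.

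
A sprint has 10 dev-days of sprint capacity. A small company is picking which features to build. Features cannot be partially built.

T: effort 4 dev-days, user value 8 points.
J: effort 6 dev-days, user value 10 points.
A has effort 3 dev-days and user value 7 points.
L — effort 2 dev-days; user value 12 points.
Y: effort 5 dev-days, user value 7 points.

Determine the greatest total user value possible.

Take T, A, and L: effort 4 + 3 + 2 = 9 ≤ 10, user value 8 + 7 + 12 = 27.
No other feasible combination does better.

27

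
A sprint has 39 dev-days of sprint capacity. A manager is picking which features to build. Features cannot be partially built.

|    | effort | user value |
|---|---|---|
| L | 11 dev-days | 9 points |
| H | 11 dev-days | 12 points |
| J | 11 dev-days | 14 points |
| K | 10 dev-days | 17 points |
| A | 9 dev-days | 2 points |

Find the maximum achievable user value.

43

Allowing fractional choices, the relaxed optimum would be about 48.7, but features are indivisible.
H + J + K: effort 11 + 11 + 10 = 32 ≤ 39, user value 12 + 14 + 17 = 43.
L + J + K: effort 11 + 11 + 10 = 32 ≤ 39, user value 9 + 14 + 17 = 40.
Best is H, J, and K with total user value 43.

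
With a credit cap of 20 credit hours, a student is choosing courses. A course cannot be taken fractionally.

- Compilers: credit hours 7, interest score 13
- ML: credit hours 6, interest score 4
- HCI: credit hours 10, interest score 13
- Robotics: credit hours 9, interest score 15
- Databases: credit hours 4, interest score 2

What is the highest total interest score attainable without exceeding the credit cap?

30

Treat it as a binary knapsack problem.
Take Compilers, Robotics, and Databases: credit hours 7 + 9 + 4 = 20 ≤ 20, interest score 13 + 15 + 2 = 30.
No other feasible combination does better.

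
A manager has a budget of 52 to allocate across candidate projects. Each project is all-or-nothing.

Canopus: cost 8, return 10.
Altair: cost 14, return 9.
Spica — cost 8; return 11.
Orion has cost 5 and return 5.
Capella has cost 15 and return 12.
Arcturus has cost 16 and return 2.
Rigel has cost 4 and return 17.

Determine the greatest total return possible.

59

Treat it as a binary knapsack problem.
Allowing fractional choices, the relaxed optimum would be about 62.7, but projects are indivisible.
Canopus + Spica + Orion + Capella + Rigel: cost 8 + 8 + 5 + 15 + 4 = 40 ≤ 52, return 10 + 11 + 5 + 12 + 17 = 55.
Altair + Spica + Orion + Capella + Rigel: cost 14 + 8 + 5 + 15 + 4 = 46 ≤ 52, return 9 + 11 + 5 + 12 + 17 = 54.
Canopus + Altair + Spica + Capella + Rigel: cost 8 + 14 + 8 + 15 + 4 = 49 ≤ 52, return 10 + 9 + 11 + 12 + 17 = 59.
Best is Canopus, Altair, Spica, Capella, and Rigel with total return 59.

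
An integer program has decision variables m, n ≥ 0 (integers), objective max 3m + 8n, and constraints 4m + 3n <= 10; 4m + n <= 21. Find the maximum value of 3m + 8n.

24

The continuous relaxation peaks at (0, 3.33) with value 26.67; rounding to a feasible lattice point costs some objective.
(m,n)=(0,3): 4·0+3·3=9≤10, 4·0+1·3=3≤21, objective 24.
(m,n)=(1,2): 4·1+3·2=10≤10, 4·1+1·2=6≤21, objective 19.
(m,n)=(0,2): 4·0+3·2=6≤10, 4·0+1·2=2≤21, objective 16.
The best lattice point is (0,3), giving 24.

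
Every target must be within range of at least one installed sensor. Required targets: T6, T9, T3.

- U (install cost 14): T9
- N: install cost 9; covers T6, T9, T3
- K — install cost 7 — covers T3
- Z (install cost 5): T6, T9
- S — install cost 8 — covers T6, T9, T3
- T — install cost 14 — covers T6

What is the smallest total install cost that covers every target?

The greedy cost-per-new-target heuristic would pick Z and K for 12, but a cheaper cover exists.
S alone covers T6, T9, T3 — every target.
Total install cost: 8.
No cover costs less than 8.

8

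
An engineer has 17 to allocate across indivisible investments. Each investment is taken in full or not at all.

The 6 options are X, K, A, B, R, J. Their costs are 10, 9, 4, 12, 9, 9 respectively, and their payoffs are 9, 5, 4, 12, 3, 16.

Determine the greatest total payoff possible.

Take A and J: cost 4 + 9 = 13 ≤ 17, payoff 4 + 16 = 20.
No other feasible combination does better.

20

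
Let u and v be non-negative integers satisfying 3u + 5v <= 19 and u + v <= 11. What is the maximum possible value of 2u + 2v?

12

Relaxing integrality, the LP optimum is 12.67 at (u,v) = (6.33, 0), which is not an integer point.
(u,v)=(6,0): 3·6+5·0=18≤19, 1·6+1·0=6≤11, objective 12.
(u,v)=(5,0): 3·5+5·0=15≤19, 1·5+1·0=5≤11, objective 10.
The best lattice point is (6,0), giving 12.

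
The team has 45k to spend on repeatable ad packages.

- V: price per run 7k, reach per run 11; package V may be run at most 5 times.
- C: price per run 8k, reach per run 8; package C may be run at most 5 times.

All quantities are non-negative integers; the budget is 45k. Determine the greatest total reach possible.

63

This is a bounded integer knapsack.
V has the best ratio (11/7); taking only V gives at most 5×11 = 55 (stopped by the supply cap of 5).
Mixing does better — 5×V and 1×C: price 43 ≤ 45, reach 5·11 + 1·8 = 63.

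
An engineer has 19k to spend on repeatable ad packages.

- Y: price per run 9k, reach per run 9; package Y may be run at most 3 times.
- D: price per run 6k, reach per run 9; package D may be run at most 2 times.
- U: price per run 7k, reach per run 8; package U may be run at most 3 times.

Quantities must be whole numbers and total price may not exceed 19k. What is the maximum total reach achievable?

26

D has the best ratio (9/6); taking only D gives at most 2×9 = 18 (stopped by the supply cap of 2).
Mixing does better — 2×D and 1×U: price 19 ≤ 19, reach 2·9 + 1·8 = 26.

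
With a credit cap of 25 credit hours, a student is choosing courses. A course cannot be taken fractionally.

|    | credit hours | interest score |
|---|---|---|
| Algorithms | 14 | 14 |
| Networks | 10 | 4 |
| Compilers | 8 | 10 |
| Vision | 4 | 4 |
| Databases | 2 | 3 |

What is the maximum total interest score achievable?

27

This is a 0-1 knapsack instance.
Allowing fractional choices, the relaxed optimum would be about 28.0, but courses are indivisible.
Algorithms + Vision + Databases: credit hours 14 + 4 + 2 = 20 ≤ 25, interest score 14 + 4 + 3 = 21.
Algorithms + Compilers + Databases: credit hours 14 + 8 + 2 = 24 ≤ 25, interest score 14 + 10 + 3 = 27.
Algorithms + Compilers: credit hours 14 + 8 = 22 ≤ 25, interest score 14 + 10 = 24.
Best is Algorithms, Compilers, and Databases with total interest score 27.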